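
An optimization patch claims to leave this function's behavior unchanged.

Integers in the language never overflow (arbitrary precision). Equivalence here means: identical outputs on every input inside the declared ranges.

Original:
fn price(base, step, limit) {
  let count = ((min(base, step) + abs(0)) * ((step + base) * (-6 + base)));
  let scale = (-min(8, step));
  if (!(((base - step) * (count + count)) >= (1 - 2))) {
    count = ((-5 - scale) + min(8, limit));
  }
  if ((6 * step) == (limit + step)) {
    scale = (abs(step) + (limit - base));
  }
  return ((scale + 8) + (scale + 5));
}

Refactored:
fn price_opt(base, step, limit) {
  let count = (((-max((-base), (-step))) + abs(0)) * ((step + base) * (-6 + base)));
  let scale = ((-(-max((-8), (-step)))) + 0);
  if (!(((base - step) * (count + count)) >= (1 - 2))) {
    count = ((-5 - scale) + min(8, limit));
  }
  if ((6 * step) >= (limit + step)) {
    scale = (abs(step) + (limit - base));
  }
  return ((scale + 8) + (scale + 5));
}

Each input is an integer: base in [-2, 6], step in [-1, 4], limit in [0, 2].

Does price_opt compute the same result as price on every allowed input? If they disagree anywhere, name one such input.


Consider the input base=-2, step=1, limit=0.
price: count=-16, then scale=-1, then (!(((base - step) * (count + count)) >= (1 - 2))) is false, then ((6 * step) == (limit + step)) is false, then returns 11
price_opt: count=-16, then scale=-1, then (!(((base - step) * (count + count)) >= (1 - 2))) is false, then ((6 * step) >= (limit + step)) is true, then scale=3, then returns 19
11 and 19 differ, so these are not the same function on this domain.
verdict: not equivalent; witness: base=-2, step=1, limit=0


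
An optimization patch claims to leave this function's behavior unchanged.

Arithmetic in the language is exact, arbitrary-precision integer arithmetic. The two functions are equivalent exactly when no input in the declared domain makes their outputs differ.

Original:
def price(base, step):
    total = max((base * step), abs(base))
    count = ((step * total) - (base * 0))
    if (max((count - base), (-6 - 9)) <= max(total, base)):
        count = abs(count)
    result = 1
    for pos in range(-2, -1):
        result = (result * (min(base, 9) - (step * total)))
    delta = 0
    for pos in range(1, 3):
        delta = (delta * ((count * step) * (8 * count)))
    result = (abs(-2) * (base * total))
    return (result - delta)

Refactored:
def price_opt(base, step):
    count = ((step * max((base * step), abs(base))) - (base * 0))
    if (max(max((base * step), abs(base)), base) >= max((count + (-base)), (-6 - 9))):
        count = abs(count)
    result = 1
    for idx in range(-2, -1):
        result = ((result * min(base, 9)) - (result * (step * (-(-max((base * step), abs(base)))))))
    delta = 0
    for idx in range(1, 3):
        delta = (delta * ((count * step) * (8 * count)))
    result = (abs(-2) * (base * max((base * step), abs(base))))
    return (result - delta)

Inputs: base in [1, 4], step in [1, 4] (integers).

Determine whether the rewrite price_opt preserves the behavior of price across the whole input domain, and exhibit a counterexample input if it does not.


Side by side, the visible changes include: comparison usage differs, and arithmetic usage differs, and local variable names differ, and statement counts differ, and min/max/abs usage differs.
As a probe, take base=2, step=2: price runs total = 4; count = 8; (max((count - base), (-6 - 9)) <= max(total, base)) -> false; result = 1; [pos=-2]; result = -6; delta = 0; [pos=1]; delta = 0; [pos=2]; delta = 0; result = 16; return 16; price_opt runs count = 8; (max(max((base * step), abs(base)), base) >= max((count + (-base)), (-6 - 9))) -> false; result = 1; [idx=-2]; result = -6; delta = 0; [idx=1]; delta = 0; [idx=2]; delta = 0; result = 16; return 16; both end at 16.
Across all 16 domain points the two functions coincide.
verdict: equivalent


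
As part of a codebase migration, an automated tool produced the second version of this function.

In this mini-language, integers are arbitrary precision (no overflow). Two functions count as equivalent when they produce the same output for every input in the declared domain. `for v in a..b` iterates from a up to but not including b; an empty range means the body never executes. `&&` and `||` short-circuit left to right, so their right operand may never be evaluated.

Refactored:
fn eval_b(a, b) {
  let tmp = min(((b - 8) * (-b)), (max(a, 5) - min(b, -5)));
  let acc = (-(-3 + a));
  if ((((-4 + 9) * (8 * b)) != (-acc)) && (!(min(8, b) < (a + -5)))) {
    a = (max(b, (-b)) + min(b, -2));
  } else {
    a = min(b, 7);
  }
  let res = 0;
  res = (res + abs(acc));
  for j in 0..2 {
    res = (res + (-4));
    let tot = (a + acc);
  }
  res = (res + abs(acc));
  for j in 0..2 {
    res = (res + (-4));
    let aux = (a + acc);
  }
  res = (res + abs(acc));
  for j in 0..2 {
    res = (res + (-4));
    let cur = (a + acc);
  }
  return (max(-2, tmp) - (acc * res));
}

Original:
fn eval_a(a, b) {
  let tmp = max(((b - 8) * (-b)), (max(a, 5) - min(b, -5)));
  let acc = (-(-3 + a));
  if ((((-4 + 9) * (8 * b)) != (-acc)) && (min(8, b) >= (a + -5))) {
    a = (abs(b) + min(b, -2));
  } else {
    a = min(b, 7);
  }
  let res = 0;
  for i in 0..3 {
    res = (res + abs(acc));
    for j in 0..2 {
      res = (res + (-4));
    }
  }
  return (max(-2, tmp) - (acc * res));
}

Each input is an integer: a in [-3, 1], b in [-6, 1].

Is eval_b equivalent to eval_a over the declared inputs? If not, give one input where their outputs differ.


Evaluate both at a=-3, b=-6.
eval_a: tmp becomes 11; next acc becomes 6; next ((((-4 + 9) * (8 * b)) != (-acc)) && (min(8, b) >= (a + -5))) evaluates to true; next a becomes 0; next res becomes 0; next at i=0:; next res becomes 6; next at j=0:; next res becomes 2; next at j=1:; next res becomes -2; next at i=1:; next res becomes 4; next at j=0:; next res becomes 0; next at j=1:; next res becomes -4; next at i=2:; next res becomes 2; next at j=0:; next res becomes -2; next at j=1:; next res becomes -6; next final value 47
eval_b: tmp becomes -84; next acc becomes 6; next ((((-4 + 9) * (8 * b)) != (-acc)) && (!(min(8, b) < (a + -5)))) evaluates to true; next a becomes 0; next res becomes 0; next res becomes 6; next at j=0:; next res becomes 2; next tot becomes 6; next at j=1:; next res becomes -2; next tot becomes 6; next res becomes 4; next at j=0:; next res becomes 0; next aux becomes 6; next at j=1:; next res becomes -4; next aux becomes 6; next res becomes 2; next at j=0:; next res becomes -2; next cur becomes 6; next at j=1:; next res becomes -6; next cur becomes 6; next final value 34
47 vs 34 — the two versions disagree here.
verdict: not equivalent; witness: a=-3, b=-6


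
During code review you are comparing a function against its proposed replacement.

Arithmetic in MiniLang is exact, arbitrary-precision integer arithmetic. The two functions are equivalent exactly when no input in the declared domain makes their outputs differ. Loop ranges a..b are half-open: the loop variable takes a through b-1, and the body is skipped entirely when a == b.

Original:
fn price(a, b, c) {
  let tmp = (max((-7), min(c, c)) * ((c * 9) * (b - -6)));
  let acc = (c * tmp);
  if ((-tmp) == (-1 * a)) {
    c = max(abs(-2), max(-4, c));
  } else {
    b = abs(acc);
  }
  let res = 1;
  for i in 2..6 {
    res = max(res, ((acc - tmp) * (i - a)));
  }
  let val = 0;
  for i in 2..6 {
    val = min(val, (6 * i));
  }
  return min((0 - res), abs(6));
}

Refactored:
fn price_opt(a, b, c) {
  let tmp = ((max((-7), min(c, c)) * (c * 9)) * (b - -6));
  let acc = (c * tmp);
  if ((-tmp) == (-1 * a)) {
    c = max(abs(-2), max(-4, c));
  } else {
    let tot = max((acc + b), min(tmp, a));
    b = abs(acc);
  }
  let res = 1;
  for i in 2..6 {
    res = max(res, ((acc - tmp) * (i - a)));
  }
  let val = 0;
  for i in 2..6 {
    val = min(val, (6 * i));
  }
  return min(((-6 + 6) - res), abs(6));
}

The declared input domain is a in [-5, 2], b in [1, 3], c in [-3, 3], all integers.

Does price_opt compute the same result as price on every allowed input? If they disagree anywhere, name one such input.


Differences: local variable names differ; and arithmetic usage differs; and statement counts differ; and min/max/abs usage differs; and constant usage differs — yet all 168 inputs agree.
verdict: equivalent


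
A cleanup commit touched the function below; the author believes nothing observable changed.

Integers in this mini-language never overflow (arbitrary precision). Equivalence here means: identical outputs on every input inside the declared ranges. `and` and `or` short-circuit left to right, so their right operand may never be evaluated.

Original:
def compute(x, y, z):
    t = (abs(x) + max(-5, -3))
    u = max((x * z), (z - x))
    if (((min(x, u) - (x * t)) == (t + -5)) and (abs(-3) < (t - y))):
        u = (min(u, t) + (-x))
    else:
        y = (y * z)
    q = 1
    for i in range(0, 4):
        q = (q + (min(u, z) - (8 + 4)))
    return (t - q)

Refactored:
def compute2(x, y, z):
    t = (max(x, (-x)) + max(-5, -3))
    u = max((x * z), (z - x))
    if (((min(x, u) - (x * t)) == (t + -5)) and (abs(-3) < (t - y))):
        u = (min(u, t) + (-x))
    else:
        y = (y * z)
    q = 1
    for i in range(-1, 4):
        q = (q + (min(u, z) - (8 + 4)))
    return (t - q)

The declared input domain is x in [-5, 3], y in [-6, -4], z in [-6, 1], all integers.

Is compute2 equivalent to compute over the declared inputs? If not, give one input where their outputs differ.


Input x=-5, y=-6, z=-6: 73 from compute versus 91 from compute2.
verdict: not equivalent; witness: x=-5, y=-6, z=-6


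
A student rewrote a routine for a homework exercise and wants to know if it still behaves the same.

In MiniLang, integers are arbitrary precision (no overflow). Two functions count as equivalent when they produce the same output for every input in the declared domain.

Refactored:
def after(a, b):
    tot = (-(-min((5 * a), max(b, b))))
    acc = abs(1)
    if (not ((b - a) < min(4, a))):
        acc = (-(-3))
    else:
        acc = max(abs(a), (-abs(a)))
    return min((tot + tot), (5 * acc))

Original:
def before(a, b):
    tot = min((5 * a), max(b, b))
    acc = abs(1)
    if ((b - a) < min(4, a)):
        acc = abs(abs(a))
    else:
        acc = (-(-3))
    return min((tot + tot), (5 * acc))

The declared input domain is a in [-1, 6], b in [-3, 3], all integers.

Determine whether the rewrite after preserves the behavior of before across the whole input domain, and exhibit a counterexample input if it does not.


The two are interchangeable: boolean connective usage differs, and min/max/abs usage differs, and every declared input agrees.
Tracing a=-1, b=-2: before: tot becomes -5; next acc becomes 1; next ((b - a) < min(4, a)) evaluates to false; next acc becomes 3; next final value -10 | after: tot becomes -5; next acc becomes 1; next (not ((b - a) < min(4, a))) evaluates to true; next acc becomes 3; next final value -10 — matching result -10.
Sweeping the whole domain (56 inputs) finds no disagreement.
verdict: equivalent


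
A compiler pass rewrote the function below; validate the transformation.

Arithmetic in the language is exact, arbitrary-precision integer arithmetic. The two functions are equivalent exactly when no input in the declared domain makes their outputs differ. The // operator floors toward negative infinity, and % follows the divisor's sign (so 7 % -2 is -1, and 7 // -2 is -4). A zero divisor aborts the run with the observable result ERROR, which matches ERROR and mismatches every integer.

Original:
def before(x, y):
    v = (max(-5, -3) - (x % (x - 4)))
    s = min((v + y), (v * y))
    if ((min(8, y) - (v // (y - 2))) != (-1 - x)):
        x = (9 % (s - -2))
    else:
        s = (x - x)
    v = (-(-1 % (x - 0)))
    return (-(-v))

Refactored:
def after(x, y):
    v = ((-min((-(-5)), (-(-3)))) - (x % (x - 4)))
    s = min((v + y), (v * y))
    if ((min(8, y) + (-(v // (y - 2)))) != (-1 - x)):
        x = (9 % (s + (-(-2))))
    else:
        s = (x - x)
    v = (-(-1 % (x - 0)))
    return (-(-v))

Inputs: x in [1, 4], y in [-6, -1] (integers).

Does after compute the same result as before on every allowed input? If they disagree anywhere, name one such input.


Reading the diff, among the changes: min/max/abs usage differs, and arithmetic usage differs.
As a probe, take x=3, y=-6: before runs v becomes -3; next s becomes -9; next ((min(8, y) - (v // (y - 2))) != (-1 - x)) evaluates to true; next x becomes -5; next v becomes 1; next final value 1; after runs v becomes -3; next s becomes -9; next ((min(8, y) + (-(v // (y - 2)))) != (-1 - x)) evaluates to true; next x becomes -5; next v becomes 1; next final value 1; both end at 1.
Every one of the 24 inputs gives matching results.
verdict: equivalent


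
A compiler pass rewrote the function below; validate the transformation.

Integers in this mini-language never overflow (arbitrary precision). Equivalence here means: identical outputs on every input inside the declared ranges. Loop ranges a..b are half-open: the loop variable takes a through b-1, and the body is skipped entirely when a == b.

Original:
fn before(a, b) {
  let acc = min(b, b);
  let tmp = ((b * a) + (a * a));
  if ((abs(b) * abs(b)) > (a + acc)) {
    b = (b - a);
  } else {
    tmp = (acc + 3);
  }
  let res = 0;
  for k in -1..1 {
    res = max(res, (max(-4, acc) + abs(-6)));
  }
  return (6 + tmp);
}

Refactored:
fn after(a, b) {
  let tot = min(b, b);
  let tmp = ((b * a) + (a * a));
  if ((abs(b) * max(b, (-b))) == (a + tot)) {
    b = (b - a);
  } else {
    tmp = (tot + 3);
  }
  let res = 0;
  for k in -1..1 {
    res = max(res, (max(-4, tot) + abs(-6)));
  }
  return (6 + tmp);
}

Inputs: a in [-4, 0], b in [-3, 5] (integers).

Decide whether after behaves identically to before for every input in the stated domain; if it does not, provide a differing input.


Not equivalent: a=-4, b=-3 separates them (34 vs 6).
before: acc := -3 | tmp := 28 | ((abs(b) * abs(b)) > (a + acc)): true | b := 1 | res := 0 | iter k=-1: | res := 3 | iter k=0: | res := 3 | result 34
after: tot := -3 | tmp := 28 | ((abs(b) * max(b, (-b))) == (a + tot)): false | tmp := 0 | res := 0 | iter k=-1: | res := 3 | iter k=0: | res := 3 | result 6
verdict: not equivalent; witness: a=-4, b=-3


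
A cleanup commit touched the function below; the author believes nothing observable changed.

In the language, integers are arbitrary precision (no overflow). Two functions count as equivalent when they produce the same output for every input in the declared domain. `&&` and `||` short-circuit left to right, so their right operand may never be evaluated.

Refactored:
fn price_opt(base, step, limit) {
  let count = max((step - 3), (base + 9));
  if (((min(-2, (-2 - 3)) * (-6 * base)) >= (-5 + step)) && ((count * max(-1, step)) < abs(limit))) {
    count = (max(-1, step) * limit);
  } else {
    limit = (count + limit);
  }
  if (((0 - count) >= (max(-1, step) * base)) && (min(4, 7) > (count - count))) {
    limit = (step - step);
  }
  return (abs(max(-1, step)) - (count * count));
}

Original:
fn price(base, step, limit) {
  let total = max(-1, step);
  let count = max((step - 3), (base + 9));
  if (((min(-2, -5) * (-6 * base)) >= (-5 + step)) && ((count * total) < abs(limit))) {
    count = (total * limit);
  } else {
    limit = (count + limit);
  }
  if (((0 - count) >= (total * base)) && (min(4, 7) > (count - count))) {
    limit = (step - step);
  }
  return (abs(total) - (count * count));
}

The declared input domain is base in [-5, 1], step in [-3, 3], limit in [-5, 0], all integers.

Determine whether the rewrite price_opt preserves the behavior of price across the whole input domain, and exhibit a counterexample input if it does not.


Reading the diff, among the changes: constant usage differs, and min/max/abs usage differs, and statement counts differ, and local variable names differ, and arithmetic usage differs.
Spot check at base=0, step=-1, limit=0 — price: total := -1 | count := 9 | (((min(-2, -5) * (-6 * base)) >= (-5 + step)) && ((count * total) < abs(limit))): true | count := 0 | (((0 - count) >= (total * base)) && (min(4, 7) > (count - count))): true | limit := 0 | result 1. price_opt: count := 9 | (((min(-2, (-2 - 3)) * (-6 * base)) >= (-5 + step)) && ((count * max(-1, step)) < abs(limit))): true | count := 0 | (((0 - count) >= (max(-1, step) * base)) && (min(4, 7) > (count - count))): true | limit := 0 | result 1. Both give 1.
Sweeping the whole domain (294 inputs) finds no disagreement.
verdict: equivalent


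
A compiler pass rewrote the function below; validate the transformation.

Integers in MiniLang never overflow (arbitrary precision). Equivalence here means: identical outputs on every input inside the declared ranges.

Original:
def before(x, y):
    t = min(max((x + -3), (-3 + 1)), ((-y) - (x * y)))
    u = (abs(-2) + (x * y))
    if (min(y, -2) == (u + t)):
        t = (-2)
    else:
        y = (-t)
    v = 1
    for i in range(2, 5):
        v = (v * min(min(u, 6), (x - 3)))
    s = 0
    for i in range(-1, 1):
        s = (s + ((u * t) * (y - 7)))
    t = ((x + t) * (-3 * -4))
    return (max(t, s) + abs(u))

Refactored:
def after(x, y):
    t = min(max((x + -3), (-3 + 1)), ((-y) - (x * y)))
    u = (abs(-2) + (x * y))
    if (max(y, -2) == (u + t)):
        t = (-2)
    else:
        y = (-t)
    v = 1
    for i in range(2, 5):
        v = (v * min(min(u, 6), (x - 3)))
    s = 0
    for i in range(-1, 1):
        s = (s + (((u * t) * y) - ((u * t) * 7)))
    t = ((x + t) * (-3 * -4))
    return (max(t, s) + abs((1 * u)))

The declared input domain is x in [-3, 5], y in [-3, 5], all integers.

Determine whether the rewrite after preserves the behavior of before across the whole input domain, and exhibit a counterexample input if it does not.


Try x=-3, y=0.
before: t = -2; u = 2; (min(y, -2) == (u + t)) -> false; y = 2; v = 1; [i=2]; v = -6; [i=3]; v = 36; [i=4]; v = -216; s = 0; [i=-1]; s = 20; [i=0]; s = 40; t = -60; return 42
after: t = -2; u = 2; (max(y, -2) == (u + t)) -> true; t = -2; v = 1; [i=2]; v = -6; [i=3]; v = 36; [i=4]; v = -216; s = 0; [i=-1]; s = 28; [i=0]; s = 56; t = -60; return 58
42 vs 58 — the two versions disagree here.
verdict: not equivalent; witness: x=-3, y=0


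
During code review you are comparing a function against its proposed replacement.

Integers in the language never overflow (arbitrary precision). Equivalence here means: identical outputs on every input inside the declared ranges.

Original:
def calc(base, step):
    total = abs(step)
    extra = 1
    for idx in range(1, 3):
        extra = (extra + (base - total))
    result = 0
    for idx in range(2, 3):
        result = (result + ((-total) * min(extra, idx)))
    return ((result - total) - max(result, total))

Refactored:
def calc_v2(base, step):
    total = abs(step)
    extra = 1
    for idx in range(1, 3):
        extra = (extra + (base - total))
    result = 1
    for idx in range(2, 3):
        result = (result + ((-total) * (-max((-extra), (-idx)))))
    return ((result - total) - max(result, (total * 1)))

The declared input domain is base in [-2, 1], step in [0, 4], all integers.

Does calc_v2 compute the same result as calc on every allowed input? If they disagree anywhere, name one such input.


Not equivalent: base=1, step=1 separates them (-3 vs -2).
calc: total=1, then extra=1, then (idx=1), then extra=1, then (idx=2), then extra=1, then result=0, then (idx=2), then result=-1, then returns -3
calc_v2: total=1, then extra=1, then (idx=1), then extra=1, then (idx=2), then extra=1, then result=1, then (idx=2), then result=0, then returns -2
verdict: not equivalent; witness: base=1, step=1


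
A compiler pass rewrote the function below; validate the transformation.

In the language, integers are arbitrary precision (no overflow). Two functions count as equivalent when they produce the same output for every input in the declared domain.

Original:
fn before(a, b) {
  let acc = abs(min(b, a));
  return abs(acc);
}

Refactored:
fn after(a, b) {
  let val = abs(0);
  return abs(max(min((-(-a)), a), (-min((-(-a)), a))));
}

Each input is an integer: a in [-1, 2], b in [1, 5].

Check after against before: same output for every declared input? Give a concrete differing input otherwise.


The rewrite breaks on a=2, b=1, where the results are 1 and 2.
before: acc=1, then returns 1
after: val=0, then returns 2
verdict: not equivalent; witness: a=2, b=1


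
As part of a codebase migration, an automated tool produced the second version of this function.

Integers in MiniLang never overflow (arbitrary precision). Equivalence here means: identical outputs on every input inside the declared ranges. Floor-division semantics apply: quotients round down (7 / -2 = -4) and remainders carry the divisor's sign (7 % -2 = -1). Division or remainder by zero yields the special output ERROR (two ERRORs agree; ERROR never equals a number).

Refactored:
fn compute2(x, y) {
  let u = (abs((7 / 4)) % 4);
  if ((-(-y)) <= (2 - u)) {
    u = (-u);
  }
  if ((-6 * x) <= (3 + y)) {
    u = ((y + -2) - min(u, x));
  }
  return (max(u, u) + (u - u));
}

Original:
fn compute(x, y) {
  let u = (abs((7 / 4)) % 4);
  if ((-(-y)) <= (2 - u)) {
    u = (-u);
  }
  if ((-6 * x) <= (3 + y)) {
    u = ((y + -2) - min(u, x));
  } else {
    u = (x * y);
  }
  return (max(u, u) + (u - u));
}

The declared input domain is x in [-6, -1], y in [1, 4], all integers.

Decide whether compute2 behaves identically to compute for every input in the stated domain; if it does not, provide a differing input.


At x=-6, y=1: compute gives -6, compute2 gives -1.
verdict: not equivalent; witness: x=-6, y=1


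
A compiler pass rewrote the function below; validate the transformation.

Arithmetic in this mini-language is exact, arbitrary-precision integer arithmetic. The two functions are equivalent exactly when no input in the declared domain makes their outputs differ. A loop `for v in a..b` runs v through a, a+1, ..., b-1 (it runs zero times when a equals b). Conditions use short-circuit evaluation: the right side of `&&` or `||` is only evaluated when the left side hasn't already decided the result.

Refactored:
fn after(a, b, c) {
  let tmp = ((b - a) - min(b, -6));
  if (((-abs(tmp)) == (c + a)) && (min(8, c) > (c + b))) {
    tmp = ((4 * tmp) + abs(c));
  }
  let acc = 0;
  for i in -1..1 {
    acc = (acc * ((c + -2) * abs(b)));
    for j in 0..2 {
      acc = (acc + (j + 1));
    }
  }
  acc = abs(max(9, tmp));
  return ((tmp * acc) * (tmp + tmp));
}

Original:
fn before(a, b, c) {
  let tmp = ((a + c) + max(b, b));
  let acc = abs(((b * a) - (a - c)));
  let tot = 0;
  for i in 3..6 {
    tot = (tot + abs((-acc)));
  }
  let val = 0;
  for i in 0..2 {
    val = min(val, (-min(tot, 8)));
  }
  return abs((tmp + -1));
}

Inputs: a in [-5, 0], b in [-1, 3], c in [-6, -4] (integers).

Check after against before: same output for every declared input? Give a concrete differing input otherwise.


At a=-5, b=-1, c=-6: before gives 13, after gives 2000.
verdict: not equivalent; witness: a=-5, b=-1, c=-6


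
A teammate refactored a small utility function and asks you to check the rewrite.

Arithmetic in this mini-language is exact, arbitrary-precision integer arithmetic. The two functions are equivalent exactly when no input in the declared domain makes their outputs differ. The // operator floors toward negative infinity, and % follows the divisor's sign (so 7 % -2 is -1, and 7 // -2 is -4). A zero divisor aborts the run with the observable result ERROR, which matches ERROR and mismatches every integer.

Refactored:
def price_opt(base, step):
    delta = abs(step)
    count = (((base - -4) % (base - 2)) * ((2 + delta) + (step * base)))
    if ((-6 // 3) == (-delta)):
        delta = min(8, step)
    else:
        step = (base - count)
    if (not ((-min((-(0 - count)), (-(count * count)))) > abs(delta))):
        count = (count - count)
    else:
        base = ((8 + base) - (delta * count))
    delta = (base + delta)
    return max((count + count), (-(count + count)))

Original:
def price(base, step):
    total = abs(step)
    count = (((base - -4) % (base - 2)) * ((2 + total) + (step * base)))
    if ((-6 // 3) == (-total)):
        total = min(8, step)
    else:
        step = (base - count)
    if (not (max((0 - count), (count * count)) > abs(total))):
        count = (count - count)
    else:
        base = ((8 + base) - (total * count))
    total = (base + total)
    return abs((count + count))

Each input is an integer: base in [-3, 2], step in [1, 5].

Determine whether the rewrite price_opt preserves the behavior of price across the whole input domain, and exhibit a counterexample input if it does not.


This is a faithful refactor — arithmetic usage differs; also min/max/abs usage differs; also local variable names differ, but the computed results match everywhere.
As a probe, take base=2, step=3: price runs total=3, then a zero divisor aborts: ERROR; price_opt runs delta=3, then a zero divisor aborts: ERROR; both end at ERROR.
Every one of the 30 inputs gives matching results.
verdict: equivalent


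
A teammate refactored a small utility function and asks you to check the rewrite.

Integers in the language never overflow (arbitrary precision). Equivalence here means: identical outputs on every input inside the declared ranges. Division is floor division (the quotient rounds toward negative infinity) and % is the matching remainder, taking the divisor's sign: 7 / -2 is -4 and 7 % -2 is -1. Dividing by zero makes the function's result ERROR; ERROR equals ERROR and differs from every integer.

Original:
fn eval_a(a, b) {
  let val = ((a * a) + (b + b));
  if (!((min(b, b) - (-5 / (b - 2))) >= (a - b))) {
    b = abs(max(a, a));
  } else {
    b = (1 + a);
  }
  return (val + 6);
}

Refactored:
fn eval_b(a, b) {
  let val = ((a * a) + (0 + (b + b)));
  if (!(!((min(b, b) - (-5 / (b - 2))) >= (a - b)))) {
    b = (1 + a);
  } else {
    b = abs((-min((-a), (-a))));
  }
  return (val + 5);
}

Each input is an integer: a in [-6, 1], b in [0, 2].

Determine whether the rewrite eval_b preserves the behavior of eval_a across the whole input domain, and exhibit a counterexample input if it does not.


Input a=-6, b=0: 42 from eval_a versus 41 from eval_b.
verdict: not equivalent; witness: a=-6, b=0


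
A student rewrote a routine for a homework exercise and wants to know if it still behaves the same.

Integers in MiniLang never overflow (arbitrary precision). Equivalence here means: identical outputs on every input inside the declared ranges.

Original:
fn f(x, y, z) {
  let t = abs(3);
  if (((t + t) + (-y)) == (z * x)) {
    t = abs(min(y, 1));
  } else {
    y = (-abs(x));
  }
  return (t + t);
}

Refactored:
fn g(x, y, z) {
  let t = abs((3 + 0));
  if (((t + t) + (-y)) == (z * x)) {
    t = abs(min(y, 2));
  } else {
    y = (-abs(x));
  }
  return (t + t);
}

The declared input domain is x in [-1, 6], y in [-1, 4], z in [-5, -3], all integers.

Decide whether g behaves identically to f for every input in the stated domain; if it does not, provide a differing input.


x=-1, y=2, z=-4 yields 2 from f but 4 from g.
verdict: not equivalent; witness: x=-1, y=2, z=-4


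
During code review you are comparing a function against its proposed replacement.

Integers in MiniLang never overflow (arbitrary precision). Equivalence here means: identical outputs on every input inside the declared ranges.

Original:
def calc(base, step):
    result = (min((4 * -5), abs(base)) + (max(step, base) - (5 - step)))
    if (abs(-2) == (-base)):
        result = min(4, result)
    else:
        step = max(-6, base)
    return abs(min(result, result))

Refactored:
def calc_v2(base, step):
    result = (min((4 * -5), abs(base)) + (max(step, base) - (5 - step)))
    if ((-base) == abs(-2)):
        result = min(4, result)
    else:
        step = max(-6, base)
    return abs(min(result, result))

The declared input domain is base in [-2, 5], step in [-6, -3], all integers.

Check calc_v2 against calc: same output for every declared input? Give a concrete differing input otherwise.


Equivalent — the differences include same computation, different form, yet no declared input distinguishes the two.
As a probe, take base=3, step=-3: calc runs result := -25 | (abs(-2) == (-base)): false | step := 3 | result 25; calc_v2 runs result := -25 | ((-base) == abs(-2)): false | step := 3 | result 25; both end at 25.
Every one of the 32 inputs gives matching results.
verdict: equivalent


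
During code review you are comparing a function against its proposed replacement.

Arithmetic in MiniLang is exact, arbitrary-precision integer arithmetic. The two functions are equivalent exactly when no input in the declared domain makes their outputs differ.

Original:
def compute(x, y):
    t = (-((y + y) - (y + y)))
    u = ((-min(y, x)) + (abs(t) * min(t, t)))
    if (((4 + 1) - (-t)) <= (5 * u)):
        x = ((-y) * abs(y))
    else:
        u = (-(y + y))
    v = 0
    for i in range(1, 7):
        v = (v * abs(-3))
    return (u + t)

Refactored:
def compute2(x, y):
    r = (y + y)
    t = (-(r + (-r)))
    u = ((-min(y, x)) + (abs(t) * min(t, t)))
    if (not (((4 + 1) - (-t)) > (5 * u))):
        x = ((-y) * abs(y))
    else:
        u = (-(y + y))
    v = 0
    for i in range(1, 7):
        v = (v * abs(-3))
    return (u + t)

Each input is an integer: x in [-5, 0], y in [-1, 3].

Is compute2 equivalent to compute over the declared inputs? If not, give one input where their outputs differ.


This is a faithful refactor — boolean connective usage differs; statement counts differ; comparison usage differs; arithmetic usage differs; local variable names differ, but the computed results match everywhere.
Tracing x=-4, y=2: compute: t becomes 0; next u becomes 4; next (((4 + 1) - (-t)) <= (5 * u)) evaluates to true; next x becomes -4; next v becomes 0; next at i=1:; next v becomes 0; next at i=2:; next v becomes 0; next at i=3:; next v becomes 0; next at i=4:; next v becomes 0; next at i=5:; next v becomes 0; next at i=6:; next v becomes 0; next final value 4 | compute2: r becomes 4; next t becomes 0; next u becomes 4; next (not (((4 + 1) - (-t)) > (5 * u))) evaluates to true; next x becomes -4; next v becomes 0; next at i=1:; next v becomes 0; next at i=2:; next v becomes 0; next at i=3:; next v becomes 0; next at i=4:; next v becomes 0; next at i=5:; next v becomes 0; next at i=6:; next v becomes 0; next final value 4 — matching result 4.
Across all 30 domain points the two functions coincide.
verdict: equivalent


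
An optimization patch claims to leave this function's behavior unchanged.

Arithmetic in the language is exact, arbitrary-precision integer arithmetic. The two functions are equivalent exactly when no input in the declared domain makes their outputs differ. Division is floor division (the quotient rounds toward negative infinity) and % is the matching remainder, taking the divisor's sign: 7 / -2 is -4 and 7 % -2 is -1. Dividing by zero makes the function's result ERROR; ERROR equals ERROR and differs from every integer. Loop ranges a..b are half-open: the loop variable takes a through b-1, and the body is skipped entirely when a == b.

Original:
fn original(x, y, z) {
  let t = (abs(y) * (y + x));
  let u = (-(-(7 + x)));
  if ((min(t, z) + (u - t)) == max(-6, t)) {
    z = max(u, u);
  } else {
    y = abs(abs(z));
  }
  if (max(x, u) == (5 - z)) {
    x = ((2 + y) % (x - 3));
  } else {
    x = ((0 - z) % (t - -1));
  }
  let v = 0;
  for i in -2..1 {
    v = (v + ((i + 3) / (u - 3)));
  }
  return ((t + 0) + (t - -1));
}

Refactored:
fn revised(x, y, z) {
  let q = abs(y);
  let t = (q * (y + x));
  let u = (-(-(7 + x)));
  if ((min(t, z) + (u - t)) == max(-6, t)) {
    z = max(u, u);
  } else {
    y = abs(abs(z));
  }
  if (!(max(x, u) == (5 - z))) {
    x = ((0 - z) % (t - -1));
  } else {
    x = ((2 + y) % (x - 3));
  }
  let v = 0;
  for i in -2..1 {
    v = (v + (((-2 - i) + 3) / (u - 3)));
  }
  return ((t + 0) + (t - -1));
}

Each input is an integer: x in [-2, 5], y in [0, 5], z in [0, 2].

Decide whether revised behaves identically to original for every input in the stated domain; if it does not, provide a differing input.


Side by side, the visible changes include: statement counts differ, and boolean connective usage differs, and arithmetic usage differs, and local variable names differ, and constant usage differs.
Tracing x=1, y=3, z=1: original: t becomes 12; next u becomes 8; next ((min(t, z) + (u - t)) == max(-6, t)) evaluates to false; next y becomes 1; next (max(x, u) == (5 - z)) evaluates to false; next x becomes 12; next v becomes 0; next at i=-2:; next v becomes 0; next at i=-1:; next v becomes 0; next at i=0:; next v becomes 0; next final value 25 | revised: q becomes 3; next t becomes 12; next u becomes 8; next ((min(t, z) + (u - t)) == max(-6, t)) evaluates to false; next y becomes 1; next (!(max(x, u) == (5 - z))) evaluates to true; next x becomes 12; next v becomes 0; next at i=-2:; next v becomes 0; next at i=-1:; next v becomes 0; next at i=0:; next v becomes 0; next final value 25 — matching result 25.
Checked all 144 inputs in the declared domain: the outputs agree on every one.
verdict: equivalent


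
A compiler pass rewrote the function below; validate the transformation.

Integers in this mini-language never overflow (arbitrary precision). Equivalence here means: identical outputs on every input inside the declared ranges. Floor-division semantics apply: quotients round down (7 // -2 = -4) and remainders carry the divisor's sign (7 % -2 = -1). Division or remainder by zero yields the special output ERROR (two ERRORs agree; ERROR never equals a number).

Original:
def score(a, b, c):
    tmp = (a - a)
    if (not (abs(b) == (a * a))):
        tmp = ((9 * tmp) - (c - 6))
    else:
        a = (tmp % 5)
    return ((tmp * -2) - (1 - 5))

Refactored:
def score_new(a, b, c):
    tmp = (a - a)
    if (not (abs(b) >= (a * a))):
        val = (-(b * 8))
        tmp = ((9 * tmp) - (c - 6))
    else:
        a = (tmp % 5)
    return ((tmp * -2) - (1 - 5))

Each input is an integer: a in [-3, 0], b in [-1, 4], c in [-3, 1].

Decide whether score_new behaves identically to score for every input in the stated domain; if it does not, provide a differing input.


Consider the input a=-1, b=2, c=-3.
score: tmp becomes 0; next (not (abs(b) == (a * a))) evaluates to true; next tmp becomes 9; next final value -14
score_new: tmp becomes 0; next (not (abs(b) >= (a * a))) evaluates to false; next a becomes 0; next final value 4
-14 != 4, so the rewrite changes behavior.
verdict: not equivalent; witness: a=-1, b=2, c=-3


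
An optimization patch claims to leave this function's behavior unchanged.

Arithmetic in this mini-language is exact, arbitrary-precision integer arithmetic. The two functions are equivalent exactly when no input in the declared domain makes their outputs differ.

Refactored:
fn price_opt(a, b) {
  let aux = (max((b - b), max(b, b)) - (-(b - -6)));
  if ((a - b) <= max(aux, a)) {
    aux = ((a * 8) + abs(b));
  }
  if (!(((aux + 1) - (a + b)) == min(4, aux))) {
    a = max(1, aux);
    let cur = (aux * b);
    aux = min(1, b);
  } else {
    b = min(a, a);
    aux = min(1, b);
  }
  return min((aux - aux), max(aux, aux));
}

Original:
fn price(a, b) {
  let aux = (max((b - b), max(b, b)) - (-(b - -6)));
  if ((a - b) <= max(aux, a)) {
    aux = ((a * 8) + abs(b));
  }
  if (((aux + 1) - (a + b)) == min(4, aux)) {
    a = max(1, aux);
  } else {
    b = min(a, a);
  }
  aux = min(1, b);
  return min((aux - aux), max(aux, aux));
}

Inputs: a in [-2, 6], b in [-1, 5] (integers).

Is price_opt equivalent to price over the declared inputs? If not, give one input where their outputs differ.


Evaluate both at a=-2, b=-1.
price: aux=5, then ((a - b) <= max(aux, a)) is true, then aux=-15, then (((aux + 1) - (a + b)) == min(4, aux)) is false, then b=-2, then aux=-2, then returns -2
price_opt: aux=5, then ((a - b) <= max(aux, a)) is true, then aux=-15, then (!(((aux + 1) - (a + b)) == min(4, aux))) is true, then a=1, then cur=15, then aux=-1, then returns -1
-2 != -1, so the rewrite changes behavior.
verdict: not equivalent; witness: a=-2, b=-1


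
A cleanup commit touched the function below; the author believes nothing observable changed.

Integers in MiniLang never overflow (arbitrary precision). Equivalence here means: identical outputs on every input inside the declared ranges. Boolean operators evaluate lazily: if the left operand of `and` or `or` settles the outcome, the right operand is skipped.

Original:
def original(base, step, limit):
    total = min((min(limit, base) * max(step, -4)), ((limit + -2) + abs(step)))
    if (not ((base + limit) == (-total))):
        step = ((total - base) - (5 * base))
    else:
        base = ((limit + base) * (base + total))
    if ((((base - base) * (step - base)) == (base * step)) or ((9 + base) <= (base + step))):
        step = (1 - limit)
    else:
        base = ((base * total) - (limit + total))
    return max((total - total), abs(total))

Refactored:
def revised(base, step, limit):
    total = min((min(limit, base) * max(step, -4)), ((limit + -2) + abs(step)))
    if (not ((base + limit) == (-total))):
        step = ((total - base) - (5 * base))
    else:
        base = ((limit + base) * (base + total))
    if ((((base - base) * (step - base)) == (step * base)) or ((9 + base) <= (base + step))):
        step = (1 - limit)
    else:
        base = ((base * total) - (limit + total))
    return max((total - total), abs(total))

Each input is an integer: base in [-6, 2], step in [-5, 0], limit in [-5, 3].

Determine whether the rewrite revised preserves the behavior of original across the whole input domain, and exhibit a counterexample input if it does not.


The two versions differ — the changes include same computation, different form.
As a probe, take base=-2, step=-4, limit=-2: original runs total=0, then (not ((base + limit) == (-total))) is true, then step=12, then ((((base - base) * (step - base)) == (base * step)) or ((9 + base) <= (base + step))) is true, then step=3, then returns 0; revised runs total=0, then (not ((base + limit) == (-total))) is true, then step=12, then ((((base - base) * (step - base)) == (step * base)) or ((9 + base) <= (base + step))) is true, then step=3, then returns 0; both end at 0.
Sweeping the whole domain (486 inputs) finds no disagreement.
verdict: equivalent


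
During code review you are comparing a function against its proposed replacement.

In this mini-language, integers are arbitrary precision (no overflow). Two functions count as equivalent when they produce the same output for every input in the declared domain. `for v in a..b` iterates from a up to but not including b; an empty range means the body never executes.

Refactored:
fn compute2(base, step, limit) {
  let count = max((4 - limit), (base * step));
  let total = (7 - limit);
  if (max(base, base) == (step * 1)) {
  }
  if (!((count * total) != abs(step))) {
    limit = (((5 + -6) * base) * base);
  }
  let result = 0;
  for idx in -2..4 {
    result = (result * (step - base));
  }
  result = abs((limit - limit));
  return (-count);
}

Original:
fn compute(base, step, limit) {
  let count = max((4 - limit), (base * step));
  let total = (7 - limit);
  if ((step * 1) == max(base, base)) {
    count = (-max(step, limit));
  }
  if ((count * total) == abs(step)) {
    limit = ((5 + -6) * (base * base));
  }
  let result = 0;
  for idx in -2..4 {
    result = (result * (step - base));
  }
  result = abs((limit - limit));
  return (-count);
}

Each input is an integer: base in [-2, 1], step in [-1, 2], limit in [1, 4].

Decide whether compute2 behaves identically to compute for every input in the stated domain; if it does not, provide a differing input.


These are not equivalent — on base=-1, step=-1, limit=1 the outputs split (1 vs -3).
compute: count = 3; total = 6; ((step * 1) == max(base, base)) -> true; count = -1; ((count * total) == abs(step)) -> false; result = 0; [idx=-2]; result = 0; [idx=-1]; result = 0; [idx=0]; result = 0; [idx=1]; result = 0; [idx=2]; result = 0; [idx=3]; result = 0; result = 0; return 1
compute2: count = 3; total = 6; (max(base, base) == (step * 1)) -> true; (!((count * total) != abs(step))) -> false; result = 0; [idx=-2]; result = 0; [idx=-1]; result = 0; [idx=0]; result = 0; [idx=1]; result = 0; [idx=2]; result = 0; [idx=3]; result = 0; result = 0; return -3
verdict: not equivalent; witness: base=-1, step=-1, limit=1
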